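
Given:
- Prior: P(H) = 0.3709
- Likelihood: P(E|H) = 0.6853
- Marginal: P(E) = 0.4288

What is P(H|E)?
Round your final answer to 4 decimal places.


Using Bayes' theorem:

P(H|E) = P(E|H) × P(H) / P(E)
       = 0.6853 × 0.3709 / 0.4288
       = 0.25417777 / 0.4288
       = 0.5928

The evidence strengthens our belief in H.
Prior: 0.3709 → Posterior: 0.5928


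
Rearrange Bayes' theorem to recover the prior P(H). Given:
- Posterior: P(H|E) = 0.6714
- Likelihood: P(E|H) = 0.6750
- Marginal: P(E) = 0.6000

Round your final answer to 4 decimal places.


From Bayes' theorem: P(H|E) = P(E|H) × P(H) / P(E)

Rearranging for P(H):
P(H) = P(H|E) × P(E) / P(E|H)
     = 0.6714 × 0.6000 / 0.6750
     = 0.40284000 / 0.6750
     = 0.5968


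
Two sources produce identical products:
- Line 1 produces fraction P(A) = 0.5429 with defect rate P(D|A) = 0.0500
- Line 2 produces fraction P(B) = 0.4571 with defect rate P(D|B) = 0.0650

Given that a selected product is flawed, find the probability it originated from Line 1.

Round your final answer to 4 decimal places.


Let A = from Line 1, D = flawed

Given:
- P(A) = 0.5429, P(B) = 0.4571
- P(D|A) = 0.0500, P(D|B) = 0.0650

Step 1: Find P(D)
P(D) = P(D|A)P(A) + P(D|B)P(B)
     = 0.0500 × 0.5429 + 0.0650 × 0.4571
     = 0.02714500 + 0.02971150
     = 0.05685650

Step 2: Apply Bayes' theorem
P(A|D) = P(D|A)P(A) / P(D)
       = 0.02714500 / 0.05685650
       = 0.4774


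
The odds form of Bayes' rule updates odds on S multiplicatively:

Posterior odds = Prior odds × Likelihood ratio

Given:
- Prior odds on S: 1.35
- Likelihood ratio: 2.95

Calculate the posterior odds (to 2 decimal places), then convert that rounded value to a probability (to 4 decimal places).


Step 1: Calculate posterior odds
Posterior odds = Prior odds × LR
               = 1.35 × 2.95
               = 3.98

Step 2: Convert to probability
P(S|E) = Posterior odds / (1 + Posterior odds)
       = 3.98 / (1 + 3.98)
       = 3.98 / 4.98
       = 0.7992

The evidence increased P(S) from 0.5745 to 0.7992.


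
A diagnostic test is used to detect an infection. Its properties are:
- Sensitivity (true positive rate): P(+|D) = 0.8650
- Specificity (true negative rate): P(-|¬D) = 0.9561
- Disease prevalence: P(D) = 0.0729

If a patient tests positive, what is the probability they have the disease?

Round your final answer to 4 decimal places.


Let D = has disease, + = positive test

Given:
- P(D) = 0.0729 (prevalence)
- P(+|D) = 0.8650 (sensitivity)
- P(-|¬D) = 0.9561 (specificity)
- P(+|¬D) = 0.0439 (false positive rate = 1 - specificity)

Step 1: Find P(+)
P(+) = P(+|D)P(D) + P(+|¬D)P(¬D)
     = 0.8650 × 0.0729 + 0.0439 × 0.9271
     = 0.06305850 + 0.04069969
     = 0.10375819

Step 2: Apply Bayes' theorem for P(D|+)
P(D|+) = P(+|D)P(D) / P(+)
       = 0.06305850 / 0.10375819
       = 0.6077


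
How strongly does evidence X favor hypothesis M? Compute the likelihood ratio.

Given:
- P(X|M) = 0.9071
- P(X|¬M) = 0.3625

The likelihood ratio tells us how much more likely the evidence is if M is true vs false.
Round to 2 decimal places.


Likelihood Ratio (LR) = P(X|M) / P(X|¬M)

LR = 0.9071 / 0.3625
   = 2.50

The evidence is 2.50 times more likely if M is true than if M is false.
Because LR exceeds 1, X is evidence for M.


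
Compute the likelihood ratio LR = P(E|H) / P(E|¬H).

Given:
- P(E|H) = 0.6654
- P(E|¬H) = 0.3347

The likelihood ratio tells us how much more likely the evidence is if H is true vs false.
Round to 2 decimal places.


Likelihood Ratio (LR) = P(E|H) / P(E|¬H)

LR = 0.6654 / 0.3347
   = 1.99

The evidence is 1.99 times more likely if H is true than if H is false.
Since LR > 1, the evidence supports H over ¬H.


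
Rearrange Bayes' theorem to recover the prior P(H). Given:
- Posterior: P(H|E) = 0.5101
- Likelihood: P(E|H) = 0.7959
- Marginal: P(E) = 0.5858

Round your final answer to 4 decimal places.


From Bayes' theorem: P(H|E) = P(E|H) × P(H) / P(E)

Rearranging for P(H):
P(H) = P(H|E) × P(E) / P(E|H)
     = 0.5101 × 0.5858 / 0.7959
     = 0.29881658 / 0.7959
     = 0.3754


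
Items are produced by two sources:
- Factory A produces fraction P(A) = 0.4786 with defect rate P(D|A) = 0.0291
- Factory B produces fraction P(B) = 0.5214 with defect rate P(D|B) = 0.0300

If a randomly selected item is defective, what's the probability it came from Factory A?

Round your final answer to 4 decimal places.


Let A = from Factory A, D = defective

Given:
- P(A) = 0.4786, P(B) = 0.5214
- P(D|A) = 0.0291, P(D|B) = 0.0300

Step 1: Find P(D)
P(D) = P(D|A)P(A) + P(D|B)P(B)
     = 0.0291 × 0.4786 + 0.0300 × 0.5214
     = 0.01392726 + 0.01564200
     = 0.02956926

Step 2: Apply Bayes' theorem
P(A|D) = P(D|A)P(A) / P(D)
       = 0.01392726 / 0.02956926
       = 0.4710


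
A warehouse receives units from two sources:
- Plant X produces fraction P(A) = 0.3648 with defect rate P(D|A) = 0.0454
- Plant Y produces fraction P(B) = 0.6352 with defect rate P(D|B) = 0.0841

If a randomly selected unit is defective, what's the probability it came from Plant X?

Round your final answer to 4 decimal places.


Let A = from Plant X, D = defective

Given:
- P(A) = 0.3648, P(B) = 0.6352
- P(D|A) = 0.0454, P(D|B) = 0.0841

Step 1: Find P(D)
P(D) = P(D|A)P(A) + P(D|B)P(B)
     = 0.0454 × 0.3648 + 0.0841 × 0.6352
     = 0.01656192 + 0.05342032
     = 0.06998224

Step 2: Apply Bayes' theorem
P(A|D) = P(D|A)P(A) / P(D)
       = 0.01656192 / 0.06998224
       = 0.2367


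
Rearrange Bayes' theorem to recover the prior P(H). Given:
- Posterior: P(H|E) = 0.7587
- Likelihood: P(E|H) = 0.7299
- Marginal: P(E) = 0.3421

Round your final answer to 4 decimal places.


From Bayes' theorem: P(H|E) = P(E|H) × P(H) / P(E)

Rearranging for P(H):
P(H) = P(H|E) × P(E) / P(E|H)
     = 0.7587 × 0.3421 / 0.7299
     = 0.25955127 / 0.7299
     = 0.3556


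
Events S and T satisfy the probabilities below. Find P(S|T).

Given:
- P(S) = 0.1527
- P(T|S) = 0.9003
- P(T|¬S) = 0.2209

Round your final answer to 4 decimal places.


Bayes' theorem: P(S|T) = P(T|S) × P(S) / P(T)

Step 1: Calculate P(T) using law of total probability
P(T) = P(T|S)P(S) + P(T|¬S)P(¬S)
     = 0.9003 × 0.1527 + 0.2209 × 0.8473
     = 0.13747581 + 0.18716857
     = 0.32464438

Step 2: Apply Bayes' theorem
P(S|T) = P(T|S) × P(S) / P(T)
       = 0.13747581 / 0.32464438
       = 0.4235


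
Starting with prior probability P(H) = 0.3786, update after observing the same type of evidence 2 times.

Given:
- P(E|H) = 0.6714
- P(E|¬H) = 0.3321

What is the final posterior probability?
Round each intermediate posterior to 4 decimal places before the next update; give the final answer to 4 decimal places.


Sequential Bayesian updating:

Initial prior: P(H) = 0.3786

Update 1:
  P(E) = 0.6714 × 0.3786 + 0.3321 × 0.6214 = 0.25419204 + 0.20636694 = 0.46055898
  P(H|E) = 0.25419204 / 0.46055898 = 0.5519

Update 2:
  P(E) = 0.6714 × 0.5519 + 0.3321 × 0.4481 = 0.37054566 + 0.14881401 = 0.51935967
  P(H|E) = 0.37054566 / 0.51935967 = 0.7135

Final posterior: 0.7135


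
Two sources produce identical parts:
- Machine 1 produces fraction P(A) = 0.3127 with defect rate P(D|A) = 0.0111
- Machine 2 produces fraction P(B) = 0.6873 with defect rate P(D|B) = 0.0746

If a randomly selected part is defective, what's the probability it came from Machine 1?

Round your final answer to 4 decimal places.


Let A = from Machine 1, D = defective

Given:
- P(A) = 0.3127, P(B) = 0.6873
- P(D|A) = 0.0111, P(D|B) = 0.0746

Step 1: Find P(D)
P(D) = P(D|A)P(A) + P(D|B)P(B)
     = 0.0111 × 0.3127 + 0.0746 × 0.6873
     = 0.00347097 + 0.05127258
     = 0.05474355

Step 2: Apply Bayes' theorem
P(A|D) = P(D|A)P(A) / P(D)
       = 0.00347097 / 0.05474355
       = 0.0634


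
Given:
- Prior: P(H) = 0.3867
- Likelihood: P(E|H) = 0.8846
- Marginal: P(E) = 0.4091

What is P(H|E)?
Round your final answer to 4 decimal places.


Using Bayes' theorem:

P(H|E) = P(E|H) × P(H) / P(E)
       = 0.8846 × 0.3867 / 0.4091
       = 0.34207482 / 0.4091
       = 0.8362

The evidence strengthens our belief in H.
Prior: 0.3867 → Posterior: 0.8362


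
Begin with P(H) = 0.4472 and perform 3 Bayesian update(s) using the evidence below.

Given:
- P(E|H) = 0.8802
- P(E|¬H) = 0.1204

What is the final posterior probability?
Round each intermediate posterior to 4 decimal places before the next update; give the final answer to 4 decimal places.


Sequential Bayesian updating:

Initial prior: P(H) = 0.4472

Update 1:
  P(E) = 0.8802 × 0.4472 + 0.1204 × 0.5528 = 0.39362544 + 0.06655712 = 0.46018256
  P(H|E) = 0.39362544 / 0.46018256 = 0.8554

Update 2:
  P(E) = 0.8802 × 0.8554 + 0.1204 × 0.1446 = 0.75292308 + 0.01740984 = 0.77033292
  P(H|E) = 0.75292308 / 0.77033292 = 0.9774

Update 3:
  P(E) = 0.8802 × 0.9774 + 0.1204 × 0.0226 = 0.86030748 + 0.00272104 = 0.86302852
  P(H|E) = 0.86030748 / 0.86302852 = 0.9968

Final posterior: 0.9968


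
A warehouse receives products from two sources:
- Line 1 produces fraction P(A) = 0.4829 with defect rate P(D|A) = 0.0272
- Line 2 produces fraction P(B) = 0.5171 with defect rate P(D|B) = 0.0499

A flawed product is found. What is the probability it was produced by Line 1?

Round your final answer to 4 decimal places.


Let A = from Line 1, D = flawed

Given:
- P(A) = 0.4829, P(B) = 0.5171
- P(D|A) = 0.0272, P(D|B) = 0.0499

Step 1: Find P(D)
P(D) = P(D|A)P(A) + P(D|B)P(B)
     = 0.0272 × 0.4829 + 0.0499 × 0.5171
     = 0.01313488 + 0.02580329
     = 0.03893817

Step 2: Apply Bayes' theorem
P(A|D) = P(D|A)P(A) / P(D)
       = 0.01313488 / 0.03893817
       = 0.3373


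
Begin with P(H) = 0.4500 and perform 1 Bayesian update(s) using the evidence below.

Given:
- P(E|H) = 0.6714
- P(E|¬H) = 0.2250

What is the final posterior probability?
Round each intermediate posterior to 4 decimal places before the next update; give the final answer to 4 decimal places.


Sequential Bayesian updating:

Initial prior: P(H) = 0.4500

Update 1:
  P(E) = 0.6714 × 0.4500 + 0.2250 × 0.5500 = 0.30213000 + 0.12375000 = 0.42588000
  P(H|E) = 0.30213000 / 0.42588000 = 0.7094

Final posterior: 0.7094


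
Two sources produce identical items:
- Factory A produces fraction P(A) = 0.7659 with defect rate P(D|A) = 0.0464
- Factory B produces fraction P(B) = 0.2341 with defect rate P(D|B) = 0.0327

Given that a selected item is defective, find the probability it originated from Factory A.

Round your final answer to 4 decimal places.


Let A = from Factory A, D = defective

Given:
- P(A) = 0.7659, P(B) = 0.2341
- P(D|A) = 0.0464, P(D|B) = 0.0327

Step 1: Find P(D)
P(D) = P(D|A)P(A) + P(D|B)P(B)
     = 0.0464 × 0.7659 + 0.0327 × 0.2341
     = 0.03553776 + 0.00765507
     = 0.04319283

Step 2: Apply Bayes' theorem
P(A|D) = P(D|A)P(A) / P(D)
       = 0.03553776 / 0.04319283
       = 0.8228


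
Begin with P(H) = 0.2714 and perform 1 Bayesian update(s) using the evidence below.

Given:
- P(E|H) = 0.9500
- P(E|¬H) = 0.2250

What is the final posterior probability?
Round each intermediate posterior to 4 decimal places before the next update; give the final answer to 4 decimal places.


Sequential Bayesian updating:

Initial prior: P(H) = 0.2714

Update 1:
  P(E) = 0.9500 × 0.2714 + 0.2250 × 0.7286 = 0.25783000 + 0.16393500 = 0.42176500
  P(H|E) = 0.25783000 / 0.42176500 = 0.6113

Final posterior: 0.6113


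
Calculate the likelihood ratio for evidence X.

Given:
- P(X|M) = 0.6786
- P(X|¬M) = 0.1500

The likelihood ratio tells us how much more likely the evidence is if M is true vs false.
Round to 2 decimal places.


Likelihood Ratio (LR) = P(X|M) / P(X|¬M)

LR = 0.6786 / 0.1500
   = 4.52

The evidence is 4.52 times more likely if M is true than if M is false.
Since LR > 1, the evidence supports M over ¬M.


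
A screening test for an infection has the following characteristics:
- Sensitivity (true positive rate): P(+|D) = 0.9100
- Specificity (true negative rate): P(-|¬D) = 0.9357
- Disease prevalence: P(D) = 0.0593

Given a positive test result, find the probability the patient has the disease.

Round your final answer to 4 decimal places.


Let D = has disease, + = positive test

Given:
- P(D) = 0.0593 (prevalence)
- P(+|D) = 0.9100 (sensitivity)
- P(-|¬D) = 0.9357 (specificity)
- P(+|¬D) = 0.0643 (false positive rate = 1 - specificity)

Step 1: Find P(+)
P(+) = P(+|D)P(D) + P(+|¬D)P(¬D)
     = 0.9100 × 0.0593 + 0.0643 × 0.9407
     = 0.05396300 + 0.06048701
     = 0.11445001

Step 2: Apply Bayes' theorem for P(D|+)
P(D|+) = P(+|D)P(D) / P(+)
       = 0.05396300 / 0.11445001
       = 0.4715


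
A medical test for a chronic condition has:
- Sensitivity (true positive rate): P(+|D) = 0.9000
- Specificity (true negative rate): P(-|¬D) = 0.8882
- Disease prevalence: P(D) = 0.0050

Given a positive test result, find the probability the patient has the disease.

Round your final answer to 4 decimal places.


Let D = has disease, + = positive test

Given:
- P(D) = 0.0050 (prevalence)
- P(+|D) = 0.9000 (sensitivity)
- P(-|¬D) = 0.8882 (specificity)
- P(+|¬D) = 0.1118 (false positive rate = 1 - specificity)

Step 1: Find P(+)
P(+) = P(+|D)P(D) + P(+|¬D)P(¬D)
     = 0.9000 × 0.0050 + 0.1118 × 0.9950
     = 0.00450000 + 0.11124100
     = 0.11574100

Step 2: Apply Bayes' theorem for P(D|+)
P(D|+) = P(+|D)P(D) / P(+)
       = 0.00450000 / 0.11574100
       = 0.0389


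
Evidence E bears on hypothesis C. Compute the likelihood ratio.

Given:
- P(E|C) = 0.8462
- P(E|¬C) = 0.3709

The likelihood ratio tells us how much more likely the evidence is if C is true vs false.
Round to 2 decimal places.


Likelihood Ratio (LR) = P(E|C) / P(E|¬C)

LR = 0.8462 / 0.3709
   = 2.28

The evidence is 2.28 times more likely if C is true than if C is false.
LR > 1, so observing E raises the odds in favor of C.


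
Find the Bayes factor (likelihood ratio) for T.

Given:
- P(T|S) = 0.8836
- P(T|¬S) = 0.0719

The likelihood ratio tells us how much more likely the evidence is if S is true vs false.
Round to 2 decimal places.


Likelihood Ratio (LR) = P(T|S) / P(T|¬S)

LR = 0.8836 / 0.0719
   = 12.29

The evidence is 12.29 times more likely if S is true than if S is false.
Since LR > 1, the evidence supports S over ¬S.


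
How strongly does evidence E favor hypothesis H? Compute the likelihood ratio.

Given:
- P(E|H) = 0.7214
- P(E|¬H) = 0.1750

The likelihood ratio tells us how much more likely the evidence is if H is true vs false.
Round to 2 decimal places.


Likelihood Ratio (LR) = P(E|H) / P(E|¬H)

LR = 0.7214 / 0.1750
   = 4.12

The evidence is 4.12 times more likely if H is true than if H is false.
LR > 1, so observing E raises the odds in favor of H.


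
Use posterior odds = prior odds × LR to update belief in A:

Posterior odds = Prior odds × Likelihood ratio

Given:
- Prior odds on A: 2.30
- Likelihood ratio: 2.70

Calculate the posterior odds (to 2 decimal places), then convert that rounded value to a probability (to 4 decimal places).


Step 1: Calculate posterior odds
Posterior odds = Prior odds × LR
               = 2.30 × 2.70
               = 6.21

Step 2: Convert to probability
P(A|E) = Posterior odds / (1 + Posterior odds)
       = 6.21 / (1 + 6.21)
       = 6.21 / 7.21
       = 0.8613

The evidence increased P(A) from 0.6970 to 0.8613.


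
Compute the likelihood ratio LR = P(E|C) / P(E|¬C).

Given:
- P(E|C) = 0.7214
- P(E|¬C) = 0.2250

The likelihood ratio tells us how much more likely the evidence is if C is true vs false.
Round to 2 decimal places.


Likelihood Ratio (LR) = P(E|C) / P(E|¬C)

LR = 0.7214 / 0.2250
   = 3.21

The evidence is 3.21 times more likely if C is true than if C is false.
LR > 1, so observing E raises the odds in favor of C.


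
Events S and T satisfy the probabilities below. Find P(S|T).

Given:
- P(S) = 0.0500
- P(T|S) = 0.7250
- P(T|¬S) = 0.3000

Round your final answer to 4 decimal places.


Bayes' theorem: P(S|T) = P(T|S) × P(S) / P(T)

Step 1: Calculate P(T) using law of total probability
P(T) = P(T|S)P(S) + P(T|¬S)P(¬S)
     = 0.7250 × 0.0500 + 0.3000 × 0.9500
     = 0.03625000 + 0.28500000
     = 0.32125000

Step 2: Apply Bayes' theorem
P(S|T) = P(T|S) × P(S) / P(T)
       = 0.03625000 / 0.32125000
       = 0.1128


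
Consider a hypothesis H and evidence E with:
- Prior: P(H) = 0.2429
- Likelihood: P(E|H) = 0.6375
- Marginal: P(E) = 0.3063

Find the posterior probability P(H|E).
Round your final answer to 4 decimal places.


Using Bayes' theorem:

P(H|E) = P(E|H) × P(H) / P(E)
       = 0.6375 × 0.2429 / 0.3063
       = 0.15484875 / 0.3063
       = 0.5055

The evidence strengthens our belief in H.
Prior: 0.2429 → Posterior: 0.5055


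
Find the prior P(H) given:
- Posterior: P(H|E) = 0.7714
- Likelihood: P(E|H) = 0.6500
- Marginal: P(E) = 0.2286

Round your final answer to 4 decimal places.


From Bayes' theorem: P(H|E) = P(E|H) × P(H) / P(E)

Rearranging for P(H):
P(H) = P(H|E) × P(E) / P(E|H)
     = 0.7714 × 0.2286 / 0.6500
     = 0.17634204 / 0.6500
     = 0.2713


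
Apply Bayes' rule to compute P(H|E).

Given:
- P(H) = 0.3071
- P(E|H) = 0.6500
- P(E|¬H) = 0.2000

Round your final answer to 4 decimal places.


Bayes' theorem: P(H|E) = P(E|H) × P(H) / P(E)

Step 1: Calculate P(E) using law of total probability
P(E) = P(E|H)P(H) + P(E|¬H)P(¬H)
     = 0.6500 × 0.3071 + 0.2000 × 0.6929
     = 0.19961500 + 0.13858000
     = 0.33819500

Step 2: Apply Bayes' theorem
P(H|E) = P(E|H) × P(H) / P(E)
       = 0.19961500 / 0.33819500
       = 0.5902


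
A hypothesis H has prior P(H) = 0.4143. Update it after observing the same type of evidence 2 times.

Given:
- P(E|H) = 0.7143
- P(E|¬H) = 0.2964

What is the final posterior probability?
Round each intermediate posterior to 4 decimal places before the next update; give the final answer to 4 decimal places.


Sequential Bayesian updating:

Initial prior: P(H) = 0.4143

Update 1:
  P(E) = 0.7143 × 0.4143 + 0.2964 × 0.5857 = 0.29593449 + 0.17360148 = 0.46953597
  P(H|E) = 0.29593449 / 0.46953597 = 0.6303

Update 2:
  P(E) = 0.7143 × 0.6303 + 0.2964 × 0.3697 = 0.45022329 + 0.10957908 = 0.55980237
  P(H|E) = 0.45022329 / 0.55980237 = 0.8043

Final posterior: 0.8043


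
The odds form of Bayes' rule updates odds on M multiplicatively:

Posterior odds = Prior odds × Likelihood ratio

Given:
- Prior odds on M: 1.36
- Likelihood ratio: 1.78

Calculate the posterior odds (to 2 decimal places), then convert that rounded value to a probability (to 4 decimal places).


Step 1: Calculate posterior odds
Posterior odds = Prior odds × LR
               = 1.36 × 1.78
               = 2.42

Step 2: Convert to probability
P(M|E) = Posterior odds / (1 + Posterior odds)
       = 2.42 / (1 + 2.42)
       = 2.42 / 3.42
       = 0.7076

The evidence increased P(M) from 0.5763 to 0.7076.


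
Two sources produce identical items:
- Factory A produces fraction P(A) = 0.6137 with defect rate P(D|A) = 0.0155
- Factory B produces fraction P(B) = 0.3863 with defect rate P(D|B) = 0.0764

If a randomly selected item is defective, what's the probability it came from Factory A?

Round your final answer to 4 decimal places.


Let A = from Factory A, D = defective

Given:
- P(A) = 0.6137, P(B) = 0.3863
- P(D|A) = 0.0155, P(D|B) = 0.0764

Step 1: Find P(D)
P(D) = P(D|A)P(A) + P(D|B)P(B)
     = 0.0155 × 0.6137 + 0.0764 × 0.3863
     = 0.00951235 + 0.02951332
     = 0.03902567

Step 2: Apply Bayes' theorem
P(A|D) = P(D|A)P(A) / P(D)
       = 0.00951235 / 0.03902567
       = 0.2437


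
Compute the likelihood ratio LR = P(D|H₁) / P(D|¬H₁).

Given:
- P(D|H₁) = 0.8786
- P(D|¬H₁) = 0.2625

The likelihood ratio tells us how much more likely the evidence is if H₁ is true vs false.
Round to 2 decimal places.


Likelihood Ratio (LR) = P(D|H₁) / P(D|¬H₁)

LR = 0.8786 / 0.2625
   = 3.35

The evidence is 3.35 times more likely if H₁ is true than if H₁ is false.
Because LR exceeds 1, D is evidence for H₁.


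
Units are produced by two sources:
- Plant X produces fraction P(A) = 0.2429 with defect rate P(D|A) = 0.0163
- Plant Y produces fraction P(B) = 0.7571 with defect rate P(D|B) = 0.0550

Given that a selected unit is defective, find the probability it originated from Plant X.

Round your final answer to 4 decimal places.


Let A = from Plant X, D = defective

Given:
- P(A) = 0.2429, P(B) = 0.7571
- P(D|A) = 0.0163, P(D|B) = 0.0550

Step 1: Find P(D)
P(D) = P(D|A)P(A) + P(D|B)P(B)
     = 0.0163 × 0.2429 + 0.0550 × 0.7571
     = 0.00395927 + 0.04164050
     = 0.04559977

Step 2: Apply Bayes' theorem
P(A|D) = P(D|A)P(A) / P(D)
       = 0.00395927 / 0.04559977
       = 0.0868


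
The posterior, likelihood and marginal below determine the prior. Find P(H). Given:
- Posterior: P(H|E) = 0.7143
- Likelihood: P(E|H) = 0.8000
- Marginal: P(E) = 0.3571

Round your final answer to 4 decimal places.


From Bayes' theorem: P(H|E) = P(E|H) × P(H) / P(E)

Rearranging for P(H):
P(H) = P(H|E) × P(E) / P(E|H)
     = 0.7143 × 0.3571 / 0.8000
     = 0.25507653 / 0.8000
     = 0.3188


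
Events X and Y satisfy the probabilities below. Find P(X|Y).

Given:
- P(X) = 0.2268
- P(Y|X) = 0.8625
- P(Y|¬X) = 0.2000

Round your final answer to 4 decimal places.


Bayes' theorem: P(X|Y) = P(Y|X) × P(X) / P(Y)

Step 1: Calculate P(Y) using law of total probability
P(Y) = P(Y|X)P(X) + P(Y|¬X)P(¬X)
     = 0.8625 × 0.2268 + 0.2000 × 0.7732
     = 0.19561500 + 0.15464000
     = 0.35025500

Step 2: Apply Bayes' theorem
P(X|Y) = P(Y|X) × P(X) / P(Y)
       = 0.19561500 / 0.35025500
       = 0.5585


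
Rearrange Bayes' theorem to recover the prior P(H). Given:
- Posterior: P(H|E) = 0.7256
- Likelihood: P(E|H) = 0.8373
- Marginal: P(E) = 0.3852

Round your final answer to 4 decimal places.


From Bayes' theorem: P(H|E) = P(E|H) × P(H) / P(E)

Rearranging for P(H):
P(H) = P(H|E) × P(E) / P(E|H)
     = 0.7256 × 0.3852 / 0.8373
     = 0.27950112 / 0.8373
     = 0.3338


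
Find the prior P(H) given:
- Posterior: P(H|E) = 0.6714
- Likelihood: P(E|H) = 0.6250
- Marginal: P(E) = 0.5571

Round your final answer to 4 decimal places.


From Bayes' theorem: P(H|E) = P(E|H) × P(H) / P(E)

Rearranging for P(H):
P(H) = P(H|E) × P(E) / P(E|H)
     = 0.6714 × 0.5571 / 0.6250
     = 0.37403694 / 0.6250
     = 0.5985


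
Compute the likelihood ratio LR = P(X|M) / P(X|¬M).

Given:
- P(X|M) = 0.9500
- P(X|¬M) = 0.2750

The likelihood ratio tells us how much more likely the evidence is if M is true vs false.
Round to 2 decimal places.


Likelihood Ratio (LR) = P(X|M) / P(X|¬M)

LR = 0.9500 / 0.2750
   = 3.45

The evidence is 3.45 times more likely if M is true than if M is false.
LR > 1, so observing X raises the odds in favor of M.


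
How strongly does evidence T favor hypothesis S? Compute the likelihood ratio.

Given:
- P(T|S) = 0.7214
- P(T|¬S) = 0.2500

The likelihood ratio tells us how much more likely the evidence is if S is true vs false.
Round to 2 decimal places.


Likelihood Ratio (LR) = P(T|S) / P(T|¬S)

LR = 0.7214 / 0.2500
   = 2.89

The evidence is 2.89 times more likely if S is true than if S is false.
Since LR > 1, the evidence supports S over ¬S.


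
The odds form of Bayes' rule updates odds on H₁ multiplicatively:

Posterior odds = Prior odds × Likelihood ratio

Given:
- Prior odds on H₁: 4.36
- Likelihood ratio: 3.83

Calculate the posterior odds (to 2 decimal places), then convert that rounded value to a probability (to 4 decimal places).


Step 1: Calculate posterior odds
Posterior odds = Prior odds × LR
               = 4.36 × 3.83
               = 16.70

Step 2: Convert to probability
P(H₁|E) = Posterior odds / (1 + Posterior odds)
       = 16.70 / (1 + 16.70)
       = 16.70 / 17.70
       = 0.9435

The evidence increased P(H₁) from 0.8134 to 0.9435.


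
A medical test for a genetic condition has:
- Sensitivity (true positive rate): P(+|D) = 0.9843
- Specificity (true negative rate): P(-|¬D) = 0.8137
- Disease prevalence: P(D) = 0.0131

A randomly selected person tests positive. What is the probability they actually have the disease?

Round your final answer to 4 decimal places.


Let D = has disease, + = positive test

Given:
- P(D) = 0.0131 (prevalence)
- P(+|D) = 0.9843 (sensitivity)
- P(-|¬D) = 0.8137 (specificity)
- P(+|¬D) = 0.1863 (false positive rate = 1 - specificity)

Step 1: Find P(+)
P(+) = P(+|D)P(D) + P(+|¬D)P(¬D)
     = 0.9843 × 0.0131 + 0.1863 × 0.9869
     = 0.01289433 + 0.18385947
     = 0.19675380

Step 2: Apply Bayes' theorem for P(D|+)
P(D|+) = P(+|D)P(D) / P(+)
       = 0.01289433 / 0.19675380
       = 0.0655


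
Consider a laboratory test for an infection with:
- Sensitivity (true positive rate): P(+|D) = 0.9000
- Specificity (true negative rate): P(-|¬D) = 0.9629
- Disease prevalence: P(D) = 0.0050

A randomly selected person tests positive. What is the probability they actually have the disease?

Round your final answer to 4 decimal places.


Let D = has disease, + = positive test

Given:
- P(D) = 0.0050 (prevalence)
- P(+|D) = 0.9000 (sensitivity)
- P(-|¬D) = 0.9629 (specificity)
- P(+|¬D) = 0.0371 (false positive rate = 1 - specificity)

Step 1: Find P(+)
P(+) = P(+|D)P(D) + P(+|¬D)P(¬D)
     = 0.9000 × 0.0050 + 0.0371 × 0.9950
     = 0.00450000 + 0.03691450
     = 0.04141450

Step 2: Apply Bayes' theorem for P(D|+)
P(D|+) = P(+|D)P(D) / P(+)
       = 0.00450000 / 0.04141450
       = 0.1087


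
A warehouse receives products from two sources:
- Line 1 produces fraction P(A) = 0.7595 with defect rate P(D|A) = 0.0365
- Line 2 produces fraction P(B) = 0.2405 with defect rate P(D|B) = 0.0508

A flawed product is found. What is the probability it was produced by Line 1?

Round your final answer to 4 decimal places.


Let A = from Line 1, D = flawed

Given:
- P(A) = 0.7595, P(B) = 0.2405
- P(D|A) = 0.0365, P(D|B) = 0.0508

Step 1: Find P(D)
P(D) = P(D|A)P(A) + P(D|B)P(B)
     = 0.0365 × 0.7595 + 0.0508 × 0.2405
     = 0.02772175 + 0.01221740
     = 0.03993915

Step 2: Apply Bayes' theorem
P(A|D) = P(D|A)P(A) / P(D)
       = 0.02772175 / 0.03993915
       = 0.6941


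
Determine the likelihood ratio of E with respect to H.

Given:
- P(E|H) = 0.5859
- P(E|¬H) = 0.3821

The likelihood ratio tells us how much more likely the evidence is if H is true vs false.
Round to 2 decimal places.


Likelihood Ratio (LR) = P(E|H) / P(E|¬H)

LR = 0.5859 / 0.3821
   = 1.53

The evidence is 1.53 times more likely if H is true than if H is false.
Because LR exceeds 1, E is evidence for H.


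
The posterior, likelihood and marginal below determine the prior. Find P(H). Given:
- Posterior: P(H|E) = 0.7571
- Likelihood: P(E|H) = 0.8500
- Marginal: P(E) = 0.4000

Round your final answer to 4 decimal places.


From Bayes' theorem: P(H|E) = P(E|H) × P(H) / P(E)

Rearranging for P(H):
P(H) = P(H|E) × P(E) / P(E|H)
     = 0.7571 × 0.4000 / 0.8500
     = 0.30284000 / 0.8500
     = 0.3563


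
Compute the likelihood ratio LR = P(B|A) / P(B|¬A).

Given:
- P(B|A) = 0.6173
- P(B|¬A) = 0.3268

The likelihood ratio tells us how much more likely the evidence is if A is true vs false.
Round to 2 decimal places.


Likelihood Ratio (LR) = P(B|A) / P(B|¬A)

LR = 0.6173 / 0.3268
   = 1.89

The evidence is 1.89 times more likely if A is true than if A is false.
Since LR > 1, the evidence supports A over ¬A.


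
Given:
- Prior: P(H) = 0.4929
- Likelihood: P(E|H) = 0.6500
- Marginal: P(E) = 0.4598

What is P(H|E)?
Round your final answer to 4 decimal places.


Using Bayes' theorem:

P(H|E) = P(E|H) × P(H) / P(E)
       = 0.6500 × 0.4929 / 0.4598
       = 0.32038500 / 0.4598
       = 0.6968

The evidence strengthens our belief in H.
Prior: 0.4929 → Posterior: 0.6968


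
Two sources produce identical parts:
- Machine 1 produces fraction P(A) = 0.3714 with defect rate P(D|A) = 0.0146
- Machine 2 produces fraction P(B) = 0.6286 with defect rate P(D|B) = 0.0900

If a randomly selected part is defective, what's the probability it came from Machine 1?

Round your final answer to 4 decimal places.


Let A = from Machine 1, D = defective

Given:
- P(A) = 0.3714, P(B) = 0.6286
- P(D|A) = 0.0146, P(D|B) = 0.0900

Step 1: Find P(D)
P(D) = P(D|A)P(A) + P(D|B)P(B)
     = 0.0146 × 0.3714 + 0.0900 × 0.6286
     = 0.00542244 + 0.05657400
     = 0.06199644

Step 2: Apply Bayes' theorem
P(A|D) = P(D|A)P(A) / P(D)
       = 0.00542244 / 0.06199644
       = 0.0875


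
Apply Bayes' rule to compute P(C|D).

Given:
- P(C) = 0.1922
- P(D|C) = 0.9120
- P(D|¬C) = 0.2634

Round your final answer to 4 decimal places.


Bayes' theorem: P(C|D) = P(D|C) × P(C) / P(D)

Step 1: Calculate P(D) using law of total probability
P(D) = P(D|C)P(C) + P(D|¬C)P(¬C)
     = 0.9120 × 0.1922 + 0.2634 × 0.8078
     = 0.17528640 + 0.21277452
     = 0.38806092

Step 2: Apply Bayes' theorem
P(C|D) = P(D|C) × P(C) / P(D)
       = 0.17528640 / 0.38806092
       = 0.4517


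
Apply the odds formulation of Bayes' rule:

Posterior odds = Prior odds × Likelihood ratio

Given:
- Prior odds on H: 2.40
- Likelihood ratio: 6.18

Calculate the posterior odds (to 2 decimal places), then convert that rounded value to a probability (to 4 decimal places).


Step 1: Calculate posterior odds
Posterior odds = Prior odds × LR
               = 2.40 × 6.18
               = 14.83

Step 2: Convert to probability
P(H|E) = Posterior odds / (1 + Posterior odds)
       = 14.83 / (1 + 14.83)
       = 14.83 / 15.83
       = 0.9368

The evidence increased P(H) from 0.7059 to 0.9368.


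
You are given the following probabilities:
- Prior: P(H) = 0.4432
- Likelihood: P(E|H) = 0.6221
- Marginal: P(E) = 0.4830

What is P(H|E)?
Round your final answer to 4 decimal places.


Using Bayes' theorem:

P(H|E) = P(E|H) × P(H) / P(E)
       = 0.6221 × 0.4432 / 0.4830
       = 0.27571472 / 0.4830
       = 0.5708

The evidence strengthens our belief in H.
Prior: 0.4432 → Posterior: 0.5708


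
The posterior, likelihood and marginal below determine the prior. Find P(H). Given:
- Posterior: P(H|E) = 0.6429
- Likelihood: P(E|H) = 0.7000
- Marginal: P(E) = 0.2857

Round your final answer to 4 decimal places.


From Bayes' theorem: P(H|E) = P(E|H) × P(H) / P(E)

Rearranging for P(H):
P(H) = P(H|E) × P(E) / P(E|H)
     = 0.6429 × 0.2857 / 0.7000
     = 0.18367653 / 0.7000
     = 0.2624


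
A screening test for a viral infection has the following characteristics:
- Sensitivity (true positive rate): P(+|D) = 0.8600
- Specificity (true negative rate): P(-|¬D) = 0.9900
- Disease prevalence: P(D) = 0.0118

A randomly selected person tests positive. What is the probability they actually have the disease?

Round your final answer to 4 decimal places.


Let D = has disease, + = positive test

Given:
- P(D) = 0.0118 (prevalence)
- P(+|D) = 0.8600 (sensitivity)
- P(-|¬D) = 0.9900 (specificity)
- P(+|¬D) = 0.0100 (false positive rate = 1 - specificity)

Step 1: Find P(+)
P(+) = P(+|D)P(D) + P(+|¬D)P(¬D)
     = 0.8600 × 0.0118 + 0.0100 × 0.9882
     = 0.01014800 + 0.00988200
     = 0.02003000

Step 2: Apply Bayes' theorem for P(D|+)
P(D|+) = P(+|D)P(D) / P(+)
       = 0.01014800 / 0.02003000
       = 0.5066


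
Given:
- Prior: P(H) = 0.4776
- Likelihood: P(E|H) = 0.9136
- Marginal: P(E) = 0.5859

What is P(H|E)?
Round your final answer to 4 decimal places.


Using Bayes' theorem:

P(H|E) = P(E|H) × P(H) / P(E)
       = 0.9136 × 0.4776 / 0.5859
       = 0.43633536 / 0.5859
       = 0.7447

The evidence strengthens our belief in H.
Prior: 0.4776 → Posterior: 0.7447


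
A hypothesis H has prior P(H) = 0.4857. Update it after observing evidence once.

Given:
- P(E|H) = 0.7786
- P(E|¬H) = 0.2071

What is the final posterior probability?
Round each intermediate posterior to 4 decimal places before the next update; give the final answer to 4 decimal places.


Sequential Bayesian updating:

Initial prior: P(H) = 0.4857

Update 1:
  P(E) = 0.7786 × 0.4857 + 0.2071 × 0.5143 = 0.37816602 + 0.10651153 = 0.48467755
  P(H|E) = 0.37816602 / 0.48467755 = 0.7802

Final posterior: 0.7802


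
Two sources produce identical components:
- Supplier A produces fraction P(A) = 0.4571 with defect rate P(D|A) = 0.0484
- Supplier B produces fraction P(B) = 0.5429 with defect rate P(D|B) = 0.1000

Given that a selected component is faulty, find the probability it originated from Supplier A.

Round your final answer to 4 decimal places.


Let A = from Supplier A, D = faulty

Given:
- P(A) = 0.4571, P(B) = 0.5429
- P(D|A) = 0.0484, P(D|B) = 0.1000

Step 1: Find P(D)
P(D) = P(D|A)P(A) + P(D|B)P(B)
     = 0.0484 × 0.4571 + 0.1000 × 0.5429
     = 0.02212364 + 0.05429000
     = 0.07641364

Step 2: Apply Bayes' theorem
P(A|D) = P(D|A)P(A) / P(D)
       = 0.02212364 / 0.07641364
       = 0.2895


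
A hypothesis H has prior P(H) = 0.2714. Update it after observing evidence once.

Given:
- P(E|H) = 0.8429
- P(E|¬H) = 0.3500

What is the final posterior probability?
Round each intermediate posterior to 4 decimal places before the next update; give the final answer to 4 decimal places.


Sequential Bayesian updating:

Initial prior: P(H) = 0.2714

Update 1:
  P(E) = 0.8429 × 0.2714 + 0.3500 × 0.7286 = 0.22876306 + 0.25501000 = 0.48377306
  P(H|E) = 0.22876306 / 0.48377306 = 0.4729

Final posterior: 0.4729


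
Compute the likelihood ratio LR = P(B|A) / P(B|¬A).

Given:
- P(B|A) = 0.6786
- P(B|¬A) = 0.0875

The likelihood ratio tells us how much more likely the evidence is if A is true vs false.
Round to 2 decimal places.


Likelihood Ratio (LR) = P(B|A) / P(B|¬A)

LR = 0.6786 / 0.0875
   = 7.76

The evidence is 7.76 times more likely if A is true than if A is false.
Because LR exceeds 1, B is evidence for A.


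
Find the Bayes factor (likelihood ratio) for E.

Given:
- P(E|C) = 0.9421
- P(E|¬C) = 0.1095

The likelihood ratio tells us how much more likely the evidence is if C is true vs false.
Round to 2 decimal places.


Likelihood Ratio (LR) = P(E|C) / P(E|¬C)

LR = 0.9421 / 0.1095
   = 8.60

The evidence is 8.60 times more likely if C is true than if C is false.
Since LR > 1, the evidence supports C over ¬C.


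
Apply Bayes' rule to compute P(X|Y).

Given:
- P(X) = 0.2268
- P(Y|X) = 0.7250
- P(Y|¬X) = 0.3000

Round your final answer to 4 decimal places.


Bayes' theorem: P(X|Y) = P(Y|X) × P(X) / P(Y)

Step 1: Calculate P(Y) using law of total probability
P(Y) = P(Y|X)P(X) + P(Y|¬X)P(¬X)
     = 0.7250 × 0.2268 + 0.3000 × 0.7732
     = 0.16443000 + 0.23196000
     = 0.39639000

Step 2: Apply Bayes' theorem
P(X|Y) = P(Y|X) × P(X) / P(Y)
       = 0.16443000 / 0.39639000
       = 0.4148


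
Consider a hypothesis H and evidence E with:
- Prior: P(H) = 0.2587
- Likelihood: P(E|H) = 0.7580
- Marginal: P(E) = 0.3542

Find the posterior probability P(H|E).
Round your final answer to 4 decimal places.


Using Bayes' theorem:

P(H|E) = P(E|H) × P(H) / P(E)
       = 0.7580 × 0.2587 / 0.3542
       = 0.19609460 / 0.3542
       = 0.5536

The evidence strengthens our belief in H.
Prior: 0.2587 → Posterior: 0.5536


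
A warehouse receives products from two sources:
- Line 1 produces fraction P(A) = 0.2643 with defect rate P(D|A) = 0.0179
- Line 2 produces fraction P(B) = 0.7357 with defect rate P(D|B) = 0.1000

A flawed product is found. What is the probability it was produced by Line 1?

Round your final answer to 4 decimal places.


Let A = from Line 1, D = flawed

Given:
- P(A) = 0.2643, P(B) = 0.7357
- P(D|A) = 0.0179, P(D|B) = 0.1000

Step 1: Find P(D)
P(D) = P(D|A)P(A) + P(D|B)P(B)
     = 0.0179 × 0.2643 + 0.1000 × 0.7357
     = 0.00473097 + 0.07357000
     = 0.07830097

Step 2: Apply Bayes' theorem
P(A|D) = P(D|A)P(A) / P(D)
       = 0.00473097 / 0.07830097
       = 0.0604


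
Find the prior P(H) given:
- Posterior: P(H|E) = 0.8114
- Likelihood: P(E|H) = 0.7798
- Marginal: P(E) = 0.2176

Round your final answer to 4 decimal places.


From Bayes' theorem: P(H|E) = P(E|H) × P(H) / P(E)

Rearranging for P(H):
P(H) = P(H|E) × P(E) / P(E|H)
     = 0.8114 × 0.2176 / 0.7798
     = 0.17656064 / 0.7798
     = 0.2264


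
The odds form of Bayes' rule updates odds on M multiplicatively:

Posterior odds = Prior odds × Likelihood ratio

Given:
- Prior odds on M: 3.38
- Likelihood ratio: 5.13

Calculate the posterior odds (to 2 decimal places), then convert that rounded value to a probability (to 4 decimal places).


Step 1: Calculate posterior odds
Posterior odds = Prior odds × LR
               = 3.38 × 5.13
               = 17.34

Step 2: Convert to probability
P(M|E) = Posterior odds / (1 + Posterior odds)
       = 17.34 / (1 + 17.34)
       = 17.34 / 18.34
       = 0.9455

The evidence increased P(M) from 0.7717 to 0.9455.


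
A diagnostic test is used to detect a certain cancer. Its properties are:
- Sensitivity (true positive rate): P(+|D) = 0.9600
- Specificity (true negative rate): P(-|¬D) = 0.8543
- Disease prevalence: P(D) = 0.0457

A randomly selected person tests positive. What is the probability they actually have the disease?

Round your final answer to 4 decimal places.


Let D = has disease, + = positive test

Given:
- P(D) = 0.0457 (prevalence)
- P(+|D) = 0.9600 (sensitivity)
- P(-|¬D) = 0.8543 (specificity)
- P(+|¬D) = 0.1457 (false positive rate = 1 - specificity)

Step 1: Find P(+)
P(+) = P(+|D)P(D) + P(+|¬D)P(¬D)
     = 0.9600 × 0.0457 + 0.1457 × 0.9543
     = 0.04387200 + 0.13904151
     = 0.18291351

Step 2: Apply Bayes' theorem for P(D|+)
P(D|+) = P(+|D)P(D) / P(+)
       = 0.04387200 / 0.18291351
       = 0.2399


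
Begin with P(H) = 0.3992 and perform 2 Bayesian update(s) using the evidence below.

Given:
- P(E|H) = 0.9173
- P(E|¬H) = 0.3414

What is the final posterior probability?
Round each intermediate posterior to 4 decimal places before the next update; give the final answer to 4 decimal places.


Sequential Bayesian updating:

Initial prior: P(H) = 0.3992

Update 1:
  P(E) = 0.9173 × 0.3992 + 0.3414 × 0.6008 = 0.36618616 + 0.20511312 = 0.57129928
  P(H|E) = 0.36618616 / 0.57129928 = 0.6410

Update 2:
  P(E) = 0.9173 × 0.6410 + 0.3414 × 0.3590 = 0.58798930 + 0.12256260 = 0.71055190
  P(H|E) = 0.58798930 / 0.71055190 = 0.8275

Final posterior: 0.8275


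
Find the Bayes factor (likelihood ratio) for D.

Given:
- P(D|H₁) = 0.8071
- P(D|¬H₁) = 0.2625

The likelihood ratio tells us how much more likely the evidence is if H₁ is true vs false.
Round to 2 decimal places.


Likelihood Ratio (LR) = P(D|H₁) / P(D|¬H₁)

LR = 0.8071 / 0.2625
   = 3.07

The evidence is 3.07 times more likely if H₁ is true than if H₁ is false.
LR > 1, so observing D raises the odds in favor of H₁.


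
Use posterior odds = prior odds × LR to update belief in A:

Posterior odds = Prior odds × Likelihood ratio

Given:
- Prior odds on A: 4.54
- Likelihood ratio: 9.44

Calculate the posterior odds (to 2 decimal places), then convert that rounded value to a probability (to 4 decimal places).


Step 1: Calculate posterior odds
Posterior odds = Prior odds × LR
               = 4.54 × 9.44
               = 42.86

Step 2: Convert to probability
P(A|E) = Posterior odds / (1 + Posterior odds)
       = 42.86 / (1 + 42.86)
       = 42.86 / 43.86
       = 0.9772

The evidence increased P(A) from 0.8195 to 0.9772.


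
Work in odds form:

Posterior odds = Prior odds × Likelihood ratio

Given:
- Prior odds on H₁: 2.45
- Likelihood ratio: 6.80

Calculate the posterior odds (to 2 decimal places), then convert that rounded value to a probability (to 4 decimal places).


Step 1: Calculate posterior odds
Posterior odds = Prior odds × LR
               = 2.45 × 6.80
               = 16.66

Step 2: Convert to probability
P(H₁|E) = Posterior odds / (1 + Posterior odds)
       = 16.66 / (1 + 16.66)
       = 16.66 / 17.66
       = 0.9434

The evidence increased P(H₁) from 0.7101 to 0.9434.


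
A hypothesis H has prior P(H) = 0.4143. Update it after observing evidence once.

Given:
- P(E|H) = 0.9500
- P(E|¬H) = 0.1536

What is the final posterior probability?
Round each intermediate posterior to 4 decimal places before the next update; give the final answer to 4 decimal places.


Sequential Bayesian updating:

Initial prior: P(H) = 0.4143

Update 1:
  P(E) = 0.9500 × 0.4143 + 0.1536 × 0.5857 = 0.39358500 + 0.08996352 = 0.48354852
  P(H|E) = 0.39358500 / 0.48354852 = 0.8140

Final posterior: 0.8140
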